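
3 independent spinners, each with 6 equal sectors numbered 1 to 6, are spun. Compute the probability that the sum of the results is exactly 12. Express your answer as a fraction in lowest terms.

There are 6^3 = 216 equally likely outcomes.
The number of ordered 3-tuples from {1,…,6} summing to 12 is 25.
P(sum = 12) = 25/216.

25/216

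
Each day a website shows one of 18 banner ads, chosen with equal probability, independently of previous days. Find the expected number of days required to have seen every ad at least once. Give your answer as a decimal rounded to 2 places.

After i distinct types are collected, each trial gives a new one with probability (18−i)/18, so the expected wait for the next new type is 18/(18−i).
E = 18/18 + 18/17 + 18/16 + 18/15 + 18/14 + 18/13 + 18/12 + 18/11 + 18/10 + 18/9 + 18/8 + 18/7 + 18/6 + 18/5 + 18/4 + 18/3 + 18/2 + 18/1 = 42822903/680680 ≈ 62.91.

62.91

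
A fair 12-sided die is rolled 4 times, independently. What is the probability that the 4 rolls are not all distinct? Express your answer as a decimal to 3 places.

P(all 4 different) = 12/12 · 11/12 · ··· · 9/12 ≈ 0.573.
P(at least two equal) = 1 − 0.573 = 0.427.

0.427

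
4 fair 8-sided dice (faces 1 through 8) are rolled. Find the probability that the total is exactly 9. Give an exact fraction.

There are 8^4 = 4096 equally likely outcomes.
The number of ordered 4-tuples from {1,…,8} summing to 9 is 56.
P(sum = 9) = 56/4096 = 7/512.

7/512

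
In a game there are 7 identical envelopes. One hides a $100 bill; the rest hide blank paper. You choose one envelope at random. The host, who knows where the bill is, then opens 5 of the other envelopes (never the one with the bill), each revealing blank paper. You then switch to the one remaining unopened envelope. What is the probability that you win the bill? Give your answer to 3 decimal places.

Your original envelope holds the bill with probability 1/7, so the other 6 collectively hold it with probability 6/7.
The host can always find 5 empty envelopes to open, so the reveals don't change that 6/7; it is now spread over the 1 remaining unopened envelope.
P(win by switching) = (6/7) · (1/1) = 6/7 ≈ 0.857.

0.857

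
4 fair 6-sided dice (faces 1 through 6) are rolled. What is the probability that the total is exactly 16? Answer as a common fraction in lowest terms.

125/1296

There are 6^4 = 1296 equally likely outcomes.
The number of ordered 4-tuples from {1,…,6} summing to 16 is 125.
P(sum = 16) = 125/1296.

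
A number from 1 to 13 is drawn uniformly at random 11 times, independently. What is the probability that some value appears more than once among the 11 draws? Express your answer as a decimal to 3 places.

0.998

P(all 11 different) = 13/13 · 12/13 · ··· · 3/13 ≈ 0.002.
P(at least two equal) = 1 − 0.002 = 0.998.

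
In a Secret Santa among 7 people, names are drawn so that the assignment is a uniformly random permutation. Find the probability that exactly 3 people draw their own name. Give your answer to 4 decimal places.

Choose which 3 of the 7 are fixed: C(7,3) = 35 ways.
The remaining 4 must have no fixed point: D(4) = 9.
P = 35·9/5040 = 1/16 ≈ 0.0625.

0.0625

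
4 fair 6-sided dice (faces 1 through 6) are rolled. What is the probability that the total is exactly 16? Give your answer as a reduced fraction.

125/1296

There are 6^4 = 1296 equally likely outcomes.
The number of ordered 4-tuples from {1,…,6} summing to 16 is 125.
P(sum = 16) = 125/1296.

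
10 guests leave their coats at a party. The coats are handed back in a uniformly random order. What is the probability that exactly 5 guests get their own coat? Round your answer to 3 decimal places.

0.003

Choose which 5 of the 10 are fixed: C(10,5) = 252 ways.
The remaining 5 must have no fixed point: D(5) = 44.
P = 252·44/3628800 = 11/3600 ≈ 0.003.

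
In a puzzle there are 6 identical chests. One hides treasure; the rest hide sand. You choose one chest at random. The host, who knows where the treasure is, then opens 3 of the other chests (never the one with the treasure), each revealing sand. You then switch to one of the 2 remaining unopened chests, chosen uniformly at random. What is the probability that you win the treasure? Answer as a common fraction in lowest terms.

5/12

Your original chest holds the treasure with probability 1/6, so the other 5 collectively hold it with probability 5/6.
The host can always find 3 empty chests to open, so the reveals don't change that 5/6; it is now spread over the 2 remaining unopened chests.
P(win by switching) = (5/6) · (1/2) = 5/12.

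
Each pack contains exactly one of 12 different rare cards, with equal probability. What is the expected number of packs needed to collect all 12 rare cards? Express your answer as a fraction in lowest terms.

86021/2310

After i distinct types are collected, each trial gives a new one with probability (12−i)/12, so the expected wait for the next new type is 12/(12−i).
E = 12/12 + 12/11 + 12/10 + 12/9 + 12/8 + 12/7 + 12/6 + 12/5 + 12/4 + 12/3 + 12/2 + 12/1 = 86021/2310.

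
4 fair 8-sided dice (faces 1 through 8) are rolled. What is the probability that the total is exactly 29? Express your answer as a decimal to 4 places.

0.0049

There are 8^4 = 4096 equally likely outcomes.
The number of ordered 4-tuples from {1,…,8} summing to 29 is 20.
P(sum = 29) = 20/4096 = 5/1024 ≈ 0.0049.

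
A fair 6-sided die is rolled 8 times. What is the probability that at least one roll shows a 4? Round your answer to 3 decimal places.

P(no roll shows a 4) = (5/6)^8 ≈ 0.233.
P(at least one) = 1 − 0.233 = 0.767.

0.767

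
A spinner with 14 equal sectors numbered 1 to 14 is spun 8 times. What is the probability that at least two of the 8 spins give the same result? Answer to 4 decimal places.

0.9180

P(all 8 different) = 14/14 · 13/14 · ··· · 7/14 ≈ 0.0820.
P(at least two equal) = 1 − 0.0820 = 0.9180.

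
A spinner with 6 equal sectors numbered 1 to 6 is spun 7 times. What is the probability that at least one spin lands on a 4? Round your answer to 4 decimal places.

P(no spin lands on a 4) = (5/6)^7 ≈ 0.2791.
P(at least one) = 1 − 0.2791 = 0.7209.

0.7209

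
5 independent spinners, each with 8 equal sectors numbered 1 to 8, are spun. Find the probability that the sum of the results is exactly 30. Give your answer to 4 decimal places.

There are 8^5 = 32768 equally likely outcomes.
The number of ordered 5-tuples from {1,…,8} summing to 30 is 926.
P(sum = 30) = 926/32768 = 463/16384 ≈ 0.0283.

0.0283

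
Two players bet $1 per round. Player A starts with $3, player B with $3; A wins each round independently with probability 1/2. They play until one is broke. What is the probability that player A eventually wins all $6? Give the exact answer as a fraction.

With a fair step, P(i) = ½P(i−1) + ½P(i+1) with P(0)=0, P(6)=1 has the linear solution P(i) = i/6.
P(3) = 3/6 = 1/2.

1/2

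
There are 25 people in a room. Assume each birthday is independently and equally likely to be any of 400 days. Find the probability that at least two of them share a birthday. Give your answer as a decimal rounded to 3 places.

It's easier to compute the probability that all 25 are distinct.
P(all distinct) = 400/400 · 399/400 · ··· · 376/400 ≈ 0.465.
So the probability of at least one match is 1 − 0.465 = 0.535.

0.535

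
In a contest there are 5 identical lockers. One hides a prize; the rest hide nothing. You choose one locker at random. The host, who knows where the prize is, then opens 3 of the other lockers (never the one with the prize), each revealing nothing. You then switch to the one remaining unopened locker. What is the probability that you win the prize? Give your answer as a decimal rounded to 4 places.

Your original locker holds the prize with probability 1/5, so the other 4 collectively hold it with probability 4/5.
The host can always find 3 empty lockers to open, so the reveals don't change that 4/5; it is now spread over the 1 remaining unopened locker.
P(win by switching) = (4/5) · (1/1) = 4/5 ≈ 0.8000.

0.8000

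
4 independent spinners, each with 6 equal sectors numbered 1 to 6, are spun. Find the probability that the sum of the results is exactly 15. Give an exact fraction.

35/324

There are 6^4 = 1296 equally likely outcomes.
The number of ordered 4-tuples from {1,…,6} summing to 15 is 140.
P(sum = 15) = 140/1296 = 35/324.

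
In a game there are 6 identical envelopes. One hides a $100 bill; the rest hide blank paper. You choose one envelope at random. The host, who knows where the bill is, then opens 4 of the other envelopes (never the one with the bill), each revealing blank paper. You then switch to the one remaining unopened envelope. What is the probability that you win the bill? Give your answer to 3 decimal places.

0.833

Your original envelope holds the bill with probability 1/6, so the other 5 collectively hold it with probability 5/6.
The host can always find 4 empty envelopes to open, so the reveals don't change that 5/6; it is now spread over the 1 remaining unopened envelope.
P(win by switching) = (5/6) · (1/1) = 5/6 ≈ 0.833.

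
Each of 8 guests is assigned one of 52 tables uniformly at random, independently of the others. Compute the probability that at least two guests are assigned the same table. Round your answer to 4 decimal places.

It's easier to compute the probability that all 8 are distinct.
P(all distinct) = 52/52 · 51/52 · ··· · 45/52 ≈ 0.5676.
So the probability of at least one match is 1 − 0.5676 = 0.4324.

0.4324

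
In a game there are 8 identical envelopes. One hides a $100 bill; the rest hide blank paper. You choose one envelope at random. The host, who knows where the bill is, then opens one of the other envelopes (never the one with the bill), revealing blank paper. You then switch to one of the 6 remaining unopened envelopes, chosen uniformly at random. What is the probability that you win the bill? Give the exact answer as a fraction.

Your original envelope holds the bill with probability 1/8, so the other 7 collectively hold it with probability 7/8.
The host can always find an empty envelope to open, so this doesn't change that 7/8; it is now spread over the 6 remaining unopened envelopes.
P(win by switching) = (7/8) · (1/6) = 7/48.

7/48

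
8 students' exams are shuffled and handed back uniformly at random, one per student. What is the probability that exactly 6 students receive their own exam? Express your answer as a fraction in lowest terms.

Choose which 6 of the 8 are fixed: C(8,6) = 28 ways.
The remaining 2 must have no fixed point: D(2) = 1.
P = 28·1/40320 = 1/1440.

1/1440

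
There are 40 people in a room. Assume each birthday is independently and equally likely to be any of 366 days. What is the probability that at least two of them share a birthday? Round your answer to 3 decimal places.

0.891

It's easier to compute the probability that all 40 are distinct.
P(all distinct) = 366/366 · 365/366 · ··· · 327/366 ≈ 0.109.
So the probability of at least one match is 1 − 0.109 = 0.891.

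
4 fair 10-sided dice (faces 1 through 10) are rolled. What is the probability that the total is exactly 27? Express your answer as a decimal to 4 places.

0.0480

There are 10^4 = 10000 equally likely outcomes.
The number of ordered 4-tuples from {1,…,10} summing to 27 is 480.
P(sum = 27) = 480/10000 = 6/125 ≈ 0.0480.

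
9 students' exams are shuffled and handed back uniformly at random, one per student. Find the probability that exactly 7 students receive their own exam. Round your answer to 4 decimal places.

0.0001

Choose which 7 of the 9 are fixed: C(9,7) = 36 ways.
The remaining 2 must have no fixed point: D(2) = 1.
P = 36·1/362880 = 1/10080 ≈ 0.0001.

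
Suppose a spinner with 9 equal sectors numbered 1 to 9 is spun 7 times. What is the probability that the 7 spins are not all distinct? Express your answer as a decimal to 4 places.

0.9621

P(all 7 different) = 9/9 · 8/9 · ··· · 3/9 ≈ 0.0379.
P(at least two equal) = 1 − 0.0379 = 0.9621.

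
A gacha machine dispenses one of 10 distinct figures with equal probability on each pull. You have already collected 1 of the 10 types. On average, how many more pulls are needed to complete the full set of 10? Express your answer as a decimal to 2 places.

28.29

Starting from 1 distinct type, each trial gives a new one with probability (10−i)/10 when i types are held, so the wait for the next new type is 10/(10−i).
E = 10/9 + 10/8 + 10/7 + 10/6 + 10/5 + 10/4 + 10/3 + 10/2 + 10/1 = 7129/252 ≈ 28.29.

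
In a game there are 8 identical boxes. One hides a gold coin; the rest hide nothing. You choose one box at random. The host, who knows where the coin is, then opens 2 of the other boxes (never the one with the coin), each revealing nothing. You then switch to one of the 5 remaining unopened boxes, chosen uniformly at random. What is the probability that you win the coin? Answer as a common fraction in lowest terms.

7/40

Your original box holds the coin with probability 1/8, so the other 7 collectively hold it with probability 7/8.
The host can always find 2 empty boxes to open, so the reveals don't change that 7/8; it is now spread over the 5 remaining unopened boxes.
P(win by switching) = (7/8) · (1/5) = 7/40.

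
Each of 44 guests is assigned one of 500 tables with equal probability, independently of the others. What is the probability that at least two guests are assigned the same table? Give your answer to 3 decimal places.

0.858

It's easier to compute the probability that all 44 are distinct.
P(all distinct) = 500/500 · 499/500 · ··· · 457/500 ≈ 0.142.
So the probability of at least one match is 1 − 0.142 = 0.858.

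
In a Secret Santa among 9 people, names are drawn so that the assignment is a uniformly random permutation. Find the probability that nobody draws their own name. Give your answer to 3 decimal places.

This is the derangement probability: permutations of 9 with no fixed point.
D(9) = 9! · (1 − 1/1! + 1/2! − ··· + (−1)^9/9!) = 133496.
P = 133496/362880 = 16687/45360 ≈ 0.368.

0.368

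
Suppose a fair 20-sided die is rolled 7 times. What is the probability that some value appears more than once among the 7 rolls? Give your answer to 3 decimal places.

0.695

P(all 7 different) = 20/20 · 19/20 · ··· · 14/20 ≈ 0.305.
P(at least two equal) = 1 − 0.305 = 0.695.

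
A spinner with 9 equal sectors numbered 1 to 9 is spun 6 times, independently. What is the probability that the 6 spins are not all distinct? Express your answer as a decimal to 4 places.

P(all 6 different) = 9/9 · 8/9 · ··· · 4/9 ≈ 0.1138.
P(at least two equal) = 1 − 0.1138 = 0.8862.

0.8862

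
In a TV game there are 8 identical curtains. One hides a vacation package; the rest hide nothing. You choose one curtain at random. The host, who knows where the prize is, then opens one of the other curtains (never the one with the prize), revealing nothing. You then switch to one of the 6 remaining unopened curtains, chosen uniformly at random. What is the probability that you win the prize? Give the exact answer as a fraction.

7/48

Your original curtain holds the prize with probability 1/8, so the other 7 collectively hold it with probability 7/8.
The host can always find an empty curtain to open, so this doesn't change that 7/8; it is now spread over the 6 remaining unopened curtains.
P(win by switching) = (7/8) · (1/6) = 7/48.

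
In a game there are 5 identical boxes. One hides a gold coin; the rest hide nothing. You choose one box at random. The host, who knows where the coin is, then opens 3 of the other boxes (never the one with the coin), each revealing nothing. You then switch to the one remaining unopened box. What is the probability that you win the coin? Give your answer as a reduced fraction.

4/5

Your original box holds the coin with probability 1/5, so the other 4 collectively hold it with probability 4/5.
The host can always find 3 empty boxes to open, so the reveals don't change that 4/5; it is now spread over the 1 remaining unopened box.
P(win by switching) = (4/5) · (1/1) = 4/5.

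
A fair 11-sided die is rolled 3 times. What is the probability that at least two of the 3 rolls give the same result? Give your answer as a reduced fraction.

P(all 3 different) = 11/11 · 10/11 · ··· · 9/11 = 90/121.
P(at least two equal) = 1 − 90/121 = 31/121.

31/121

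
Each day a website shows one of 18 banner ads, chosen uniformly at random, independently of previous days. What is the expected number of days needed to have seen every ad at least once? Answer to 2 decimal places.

After i distinct types are collected, each trial gives a new one with probability (18−i)/18, so the expected wait for the next new type is 18/(18−i).
E = 18/18 + 18/17 + 18/16 + 18/15 + 18/14 + 18/13 + 18/12 + 18/11 + 18/10 + 18/9 + 18/8 + 18/7 + 18/6 + 18/5 + 18/4 + 18/3 + 18/2 + 18/1 = 42822903/680680 ≈ 62.91.

62.91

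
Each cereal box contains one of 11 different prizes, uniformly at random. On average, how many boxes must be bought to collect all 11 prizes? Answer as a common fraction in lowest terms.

After i distinct types are collected, each trial gives a new one with probability (11−i)/11, so the expected wait for the next new type is 11/(11−i).
E = 11/11 + 11/10 + 11/9 + 11/8 + 11/7 + 11/6 + 11/5 + 11/4 + 11/3 + 11/2 + 11/1 = 83711/2520.

83711/2520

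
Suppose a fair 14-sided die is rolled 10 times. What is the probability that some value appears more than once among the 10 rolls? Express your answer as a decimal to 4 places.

P(all 10 different) = 14/14 · 13/14 · ··· · 5/14 ≈ 0.0126.
P(at least two equal) = 1 − 0.0126 = 0.9874.

0.9874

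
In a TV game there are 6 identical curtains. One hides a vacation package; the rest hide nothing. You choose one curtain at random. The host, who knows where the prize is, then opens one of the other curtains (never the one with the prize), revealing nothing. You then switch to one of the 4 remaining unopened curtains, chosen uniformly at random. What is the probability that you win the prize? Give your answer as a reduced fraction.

Your original curtain holds the prize with probability 1/6, so the other 5 collectively hold it with probability 5/6.
The host can always find an empty curtain to open, so this doesn't change that 5/6; it is now spread over the 4 remaining unopened curtains.
P(win by switching) = (5/6) · (1/4) = 5/24.

5/24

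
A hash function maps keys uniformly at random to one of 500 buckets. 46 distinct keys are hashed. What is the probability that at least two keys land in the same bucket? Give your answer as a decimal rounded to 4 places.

It's easier to compute the probability that all 46 are distinct.
P(all distinct) = 500/500 · 499/500 · ··· · 455/500 ≈ 0.1181.
So the probability of at least one match is 1 − 0.1181 = 0.8819.

0.8819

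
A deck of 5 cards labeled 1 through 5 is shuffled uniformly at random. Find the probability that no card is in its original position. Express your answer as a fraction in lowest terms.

This is the derangement probability: permutations of 5 with no fixed point.
D(5) = 5! · (1 − 1/1! + 1/2! − ··· + (−1)^5/5!) = 44.
P = 44/120 = 11/30.

11/30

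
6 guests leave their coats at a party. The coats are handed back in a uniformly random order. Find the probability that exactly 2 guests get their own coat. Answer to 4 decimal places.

0.1875

Choose which 2 of the 6 are fixed: C(6,2) = 15 ways.
The remaining 4 must have no fixed point: D(4) = 9.
P = 15·9/720 = 3/16 ≈ 0.1875.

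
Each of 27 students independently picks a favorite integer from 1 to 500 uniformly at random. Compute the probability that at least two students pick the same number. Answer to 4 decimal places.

0.5107

It's easier to compute the probability that all 27 are distinct.
P(all distinct) = 500/500 · 499/500 · ··· · 474/500 ≈ 0.4893.
So the probability of at least one match is 1 − 0.4893 = 0.5107.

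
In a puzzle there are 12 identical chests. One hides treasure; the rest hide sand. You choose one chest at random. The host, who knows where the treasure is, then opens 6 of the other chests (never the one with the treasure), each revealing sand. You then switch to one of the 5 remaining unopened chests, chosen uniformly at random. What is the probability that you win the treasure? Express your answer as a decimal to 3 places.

0.183

Your original chest holds the treasure with probability 1/12, so the other 11 collectively hold it with probability 11/12.
The host can always find 6 empty chests to open, so the reveals don't change that 11/12; it is now spread over the 5 remaining unopened chests.
P(win by switching) = (11/12) · (1/5) = 11/60 ≈ 0.183.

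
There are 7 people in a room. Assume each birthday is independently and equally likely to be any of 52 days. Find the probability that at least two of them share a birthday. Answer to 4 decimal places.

It's easier to compute the probability that all 7 are distinct.
P(all distinct) = 52/52 · 51/52 · ··· · 46/52 ≈ 0.6559.
So the probability of at least one match is 1 − 0.6559 = 0.3441.

0.3441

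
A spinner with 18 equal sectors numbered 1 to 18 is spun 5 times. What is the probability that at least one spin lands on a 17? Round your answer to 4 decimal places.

P(no spin lands on a 17) = (17/18)^5 ≈ 0.7514.
P(at least one) = 1 − 0.7514 = 0.2486.

0.2486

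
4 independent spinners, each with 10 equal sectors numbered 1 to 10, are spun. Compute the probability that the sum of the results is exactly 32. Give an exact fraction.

There are 10^4 = 10000 equally likely outcomes.
The number of ordered 4-tuples from {1,…,10} summing to 32 is 165.
P(sum = 32) = 165/10000 = 33/2000.

33/2000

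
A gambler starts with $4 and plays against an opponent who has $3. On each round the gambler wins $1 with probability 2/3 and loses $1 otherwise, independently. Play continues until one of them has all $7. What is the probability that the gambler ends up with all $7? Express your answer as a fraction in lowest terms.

Let r = q/p = (1/3)/(2/3) = 1/2. The recurrence P(i) = p·P(i+1) + q·P(i−1) with P(0)=0, P(7)=1 gives P(i) = (1 − r^i)/(1 − r^7).
P(4) = (1 − (1/2)^4) / (1 − (1/2)^7) = 120/127.

120/127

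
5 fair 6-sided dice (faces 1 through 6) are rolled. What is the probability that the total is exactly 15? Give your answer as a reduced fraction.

There are 6^5 = 7776 equally likely outcomes.
The number of ordered 5-tuples from {1,…,6} summing to 15 is 651.
P(sum = 15) = 651/7776 = 217/2592.

217/2592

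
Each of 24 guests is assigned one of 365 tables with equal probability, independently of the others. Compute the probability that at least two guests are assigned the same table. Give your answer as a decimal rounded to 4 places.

0.5383

It's easier to compute the probability that all 24 are distinct.
P(all distinct) = 365/365 · 364/365 · ··· · 342/365 ≈ 0.4617.
So the probability of at least one match is 1 − 0.4617 = 0.5383.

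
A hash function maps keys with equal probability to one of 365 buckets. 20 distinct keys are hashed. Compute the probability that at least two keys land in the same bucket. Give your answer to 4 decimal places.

0.4114

It's easier to compute the probability that all 20 are distinct.
P(all distinct) = 365/365 · 364/365 · ··· · 346/365 ≈ 0.5886.
So the probability of at least one match is 1 − 0.5886 = 0.4114.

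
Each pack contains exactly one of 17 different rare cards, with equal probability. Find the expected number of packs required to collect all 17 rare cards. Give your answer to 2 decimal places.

58.47

After i distinct types are collected, each trial gives a new one with probability (17−i)/17, so the expected wait for the next new type is 17/(17−i).
E = 17/17 + 17/16 + 17/15 + 17/14 + 17/13 + 17/12 + 17/11 + 17/10 + 17/9 + 17/8 + 17/7 + 17/6 + 17/5 + 17/4 + 17/3 + 17/2 + 17/1 = 42142223/720720 ≈ 58.47.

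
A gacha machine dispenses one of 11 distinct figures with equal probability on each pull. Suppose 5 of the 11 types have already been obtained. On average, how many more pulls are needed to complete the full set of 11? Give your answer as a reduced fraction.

Starting from 5 distinct types, each trial gives a new one with probability (11−i)/11 when i types are held, so the wait for the next new type is 11/(11−i).
E = 11/6 + 11/5 + 11/4 + 11/3 + 11/2 + 11/1 = 539/20.

539/20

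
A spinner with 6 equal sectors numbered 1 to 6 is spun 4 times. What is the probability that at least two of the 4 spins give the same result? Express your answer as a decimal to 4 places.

P(all 4 different) = 6/6 · 5/6 · ··· · 3/6 ≈ 0.2778.
P(at least two equal) = 1 − 0.2778 = 0.7222.

0.7222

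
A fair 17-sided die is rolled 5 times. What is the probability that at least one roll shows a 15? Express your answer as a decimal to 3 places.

0.261

P(no roll shows a 15) = (16/17)^5 ≈ 0.739.
P(at least one) = 1 − 0.739 = 0.261.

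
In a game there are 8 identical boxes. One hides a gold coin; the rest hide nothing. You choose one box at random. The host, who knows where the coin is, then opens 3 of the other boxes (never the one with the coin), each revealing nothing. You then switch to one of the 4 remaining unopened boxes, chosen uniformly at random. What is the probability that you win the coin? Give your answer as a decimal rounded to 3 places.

0.219

Your original box holds the coin with probability 1/8, so the other 7 collectively hold it with probability 7/8.
The host can always find 3 empty boxes to open, so the reveals don't change that 7/8; it is now spread over the 4 remaining unopened boxes.
P(win by switching) = (7/8) · (1/4) = 7/32 ≈ 0.219.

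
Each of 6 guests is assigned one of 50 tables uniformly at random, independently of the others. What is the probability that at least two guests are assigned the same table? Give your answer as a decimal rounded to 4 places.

0.2678

It's easier to compute the probability that all 6 are distinct.
P(all distinct) = 50/50 · 49/50 · ··· · 45/50 ≈ 0.7322.
So the probability of at least one match is 1 − 0.7322 = 0.2678.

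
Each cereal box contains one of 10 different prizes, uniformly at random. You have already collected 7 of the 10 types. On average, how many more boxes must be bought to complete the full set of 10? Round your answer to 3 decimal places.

18.333

Starting from 7 distinct types, each trial gives a new one with probability (10−i)/10 when i types are held, so the wait for the next new type is 10/(10−i).
E = 10/3 + 10/2 + 10/1 = 55/3 ≈ 18.333.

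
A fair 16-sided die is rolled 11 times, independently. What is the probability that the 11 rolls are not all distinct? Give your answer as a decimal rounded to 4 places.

P(all 11 different) = 16/16 · 15/16 · ··· · 6/16 ≈ 0.0099.
P(at least two equal) = 1 − 0.0099 = 0.9901.

0.9901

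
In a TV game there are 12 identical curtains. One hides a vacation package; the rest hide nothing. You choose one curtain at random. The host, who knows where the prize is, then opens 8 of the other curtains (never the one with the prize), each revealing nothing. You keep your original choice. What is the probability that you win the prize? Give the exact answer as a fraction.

1/12

The host can always open 8 empty curtains regardless of your choice, so the reveals give no information about your original curtain.
P(win by staying) = 1/12.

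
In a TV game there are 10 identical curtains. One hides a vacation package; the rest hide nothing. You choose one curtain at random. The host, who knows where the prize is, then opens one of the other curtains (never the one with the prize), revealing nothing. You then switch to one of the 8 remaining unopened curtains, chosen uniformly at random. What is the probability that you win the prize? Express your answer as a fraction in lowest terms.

9/80

Your original curtain holds the prize with probability 1/10, so the other 9 collectively hold it with probability 9/10.
The host can always find an empty curtain to open, so this doesn't change that 9/10; it is now spread over the 8 remaining unopened curtains.
P(win by switching) = (9/10) · (1/8) = 9/80.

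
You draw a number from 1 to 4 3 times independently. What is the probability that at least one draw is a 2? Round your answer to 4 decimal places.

0.5781

P(no draw is a 2) = (3/4)^3 ≈ 0.4219.
P(at least one) = 1 − 0.4219 = 0.5781.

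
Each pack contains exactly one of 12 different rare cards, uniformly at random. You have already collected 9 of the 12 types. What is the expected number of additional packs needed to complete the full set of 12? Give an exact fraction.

Starting from 9 distinct types, each trial gives a new one with probability (12−i)/12 when i types are held, so the wait for the next new type is 12/(12−i).
E = 12/3 + 12/2 + 12/1 = 22.

22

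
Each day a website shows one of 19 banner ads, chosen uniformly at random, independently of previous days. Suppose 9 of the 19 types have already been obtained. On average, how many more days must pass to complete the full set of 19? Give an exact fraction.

140239/2520

Starting from 9 distinct types, each trial gives a new one with probability (19−i)/19 when i types are held, so the wait for the next new type is 19/(19−i).
E = 19/10 + 19/9 + 19/8 + 19/7 + 19/6 + 19/5 + 19/4 + 19/3 + 19/2 + 19/1 = 140239/2520.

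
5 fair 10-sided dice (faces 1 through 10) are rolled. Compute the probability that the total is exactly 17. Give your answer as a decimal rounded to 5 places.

0.01745

There are 10^5 = 100000 equally likely outcomes.
The number of ordered 5-tuples from {1,…,10} summing to 17 is 1745.
P(sum = 17) = 1745/100000 = 349/20000 ≈ 0.01745.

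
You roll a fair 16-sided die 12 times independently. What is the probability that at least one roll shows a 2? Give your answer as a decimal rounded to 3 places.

P(no roll shows a 2) = (15/16)^12 ≈ 0.461.
P(at least one) = 1 − 0.461 = 0.539.

0.539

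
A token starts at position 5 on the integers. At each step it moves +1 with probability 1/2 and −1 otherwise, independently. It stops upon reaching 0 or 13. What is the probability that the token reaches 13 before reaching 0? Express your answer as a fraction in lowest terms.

With a fair step, P(i) = ½P(i−1) + ½P(i+1) with P(0)=0, P(13)=1 has the linear solution P(i) = i/13.
P(5) = 5/13.

5/13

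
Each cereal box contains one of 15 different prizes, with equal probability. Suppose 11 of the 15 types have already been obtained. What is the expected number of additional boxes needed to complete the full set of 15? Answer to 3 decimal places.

31.250

Starting from 11 distinct types, each trial gives a new one with probability (15−i)/15 when i types are held, so the wait for the next new type is 15/(15−i).
E = 15/4 + 15/3 + 15/2 + 15/1 = 125/4 ≈ 31.250.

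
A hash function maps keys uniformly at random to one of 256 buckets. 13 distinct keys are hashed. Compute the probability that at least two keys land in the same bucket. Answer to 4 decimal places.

It's easier to compute the probability that all 13 are distinct.
P(all distinct) = 256/256 · 255/256 · ··· · 244/256 ≈ 0.7336.
So the probability of at least one match is 1 − 0.7336 = 0.2664.

0.2664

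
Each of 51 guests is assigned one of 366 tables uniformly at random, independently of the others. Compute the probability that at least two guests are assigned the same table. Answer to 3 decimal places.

0.974

It's easier to compute the probability that all 51 are distinct.
P(all distinct) = 366/366 · 365/366 · ··· · 316/366 ≈ 0.026.
So the probability of at least one match is 1 − 0.026 = 0.974.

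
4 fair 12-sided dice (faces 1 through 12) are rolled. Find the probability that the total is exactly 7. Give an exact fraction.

There are 12^4 = 20736 equally likely outcomes.
The number of ordered 4-tuples from {1,…,12} summing to 7 is 20.
P(sum = 7) = 20/20736 = 5/5184.

5/5184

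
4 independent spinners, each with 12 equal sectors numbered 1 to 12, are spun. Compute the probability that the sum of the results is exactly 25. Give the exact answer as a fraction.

There are 12^4 = 20736 equally likely outcomes.
The number of ordered 4-tuples from {1,…,12} summing to 25 is 1144.
P(sum = 25) = 1144/20736 = 143/2592.

143/2592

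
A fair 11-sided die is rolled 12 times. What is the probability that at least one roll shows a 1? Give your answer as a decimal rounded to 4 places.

0.6814

P(no roll shows a 1) = (10/11)^12 ≈ 0.3186.
P(at least one) = 1 − 0.3186 = 0.6814.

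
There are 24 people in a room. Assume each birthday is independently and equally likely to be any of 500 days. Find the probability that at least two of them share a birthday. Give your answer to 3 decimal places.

0.429

It's easier to compute the probability that all 24 are distinct.
P(all distinct) = 500/500 · 499/500 · ··· · 477/500 ≈ 0.571.
So the probability of at least one match is 1 − 0.571 = 0.429.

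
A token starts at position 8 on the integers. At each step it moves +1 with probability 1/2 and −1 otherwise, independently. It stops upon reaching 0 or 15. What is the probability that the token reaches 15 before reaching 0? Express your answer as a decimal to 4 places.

0.5333

With a fair step, P(i) = ½P(i−1) + ½P(i+1) with P(0)=0, P(15)=1 has the linear solution P(i) = i/15.
P(8) = 8/15 ≈ 0.5333.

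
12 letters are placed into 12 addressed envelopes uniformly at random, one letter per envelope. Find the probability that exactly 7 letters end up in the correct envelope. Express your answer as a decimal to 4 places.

0.0001

Choose which 7 of the 12 are fixed: C(12,7) = 792 ways.
The remaining 5 must have no fixed point: D(5) = 44.
P = 792·44/479001600 = 11/151200 ≈ 0.0001.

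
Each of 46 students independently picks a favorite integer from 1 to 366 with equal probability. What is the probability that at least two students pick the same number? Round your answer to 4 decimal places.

0.9478

It's easier to compute the probability that all 46 are distinct.
P(all distinct) = 366/366 · 365/366 · ··· · 321/366 ≈ 0.0522.
So the probability of at least one match is 1 − 0.0522 = 0.9478.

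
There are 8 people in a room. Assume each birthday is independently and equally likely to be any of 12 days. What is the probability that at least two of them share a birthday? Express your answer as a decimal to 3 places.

0.954

It's easier to compute the probability that all 8 are distinct.
P(all distinct) = 12/12 · 11/12 · ··· · 5/12 ≈ 0.046.
So the probability of at least one match is 1 − 0.046 = 0.954.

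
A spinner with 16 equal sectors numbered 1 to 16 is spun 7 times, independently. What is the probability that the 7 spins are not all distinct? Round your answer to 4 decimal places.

P(all 7 different) = 16/16 · 15/16 · ··· · 10/16 ≈ 0.2148.
P(at least two equal) = 1 − 0.2148 = 0.7852.

0.7852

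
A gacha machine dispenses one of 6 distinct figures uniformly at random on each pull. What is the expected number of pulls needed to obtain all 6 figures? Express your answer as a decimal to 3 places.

After i distinct types are collected, each trial gives a new one with probability (6−i)/6, so the expected wait for the next new type is 6/(6−i).
E = 6/6 + 6/5 + 6/4 + 6/3 + 6/2 + 6/1 = 147/10 ≈ 14.700.

14.700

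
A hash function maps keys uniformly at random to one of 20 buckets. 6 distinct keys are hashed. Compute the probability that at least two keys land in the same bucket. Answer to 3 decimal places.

0.564

It's easier to compute the probability that all 6 are distinct.
P(all distinct) = 20/20 · 19/20 · ··· · 15/20 ≈ 0.436.
So the probability of at least one match is 1 − 0.436 = 0.564.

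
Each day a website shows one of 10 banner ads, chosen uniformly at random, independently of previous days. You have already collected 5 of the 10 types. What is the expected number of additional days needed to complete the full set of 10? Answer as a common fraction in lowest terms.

Starting from 5 distinct types, each trial gives a new one with probability (10−i)/10 when i types are held, so the wait for the next new type is 10/(10−i).
E = 10/5 + 10/4 + 10/3 + 10/2 + 10/1 = 137/6.

137/6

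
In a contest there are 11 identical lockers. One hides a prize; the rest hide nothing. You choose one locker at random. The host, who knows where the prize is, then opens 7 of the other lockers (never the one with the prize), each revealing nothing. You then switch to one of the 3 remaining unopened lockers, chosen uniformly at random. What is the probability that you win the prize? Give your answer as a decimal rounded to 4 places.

Your original locker holds the prize with probability 1/11, so the other 10 collectively hold it with probability 10/11.
The host can always find 7 empty lockers to open, so the reveals don't change that 10/11; it is now spread over the 3 remaining unopened lockers.
P(win by switching) = (10/11) · (1/3) = 10/33 ≈ 0.3030.

0.3030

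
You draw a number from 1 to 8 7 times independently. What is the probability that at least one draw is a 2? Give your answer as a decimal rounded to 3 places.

0.607

P(no draw is a 2) = (7/8)^7 ≈ 0.393.
P(at least one) = 1 − 0.393 = 0.607.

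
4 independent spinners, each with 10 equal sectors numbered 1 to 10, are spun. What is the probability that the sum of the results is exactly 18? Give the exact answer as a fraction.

27/500

There are 10^4 = 10000 equally likely outcomes.
The number of ordered 4-tuples from {1,…,10} summing to 18 is 540.
P(sum = 18) = 540/10000 = 27/500.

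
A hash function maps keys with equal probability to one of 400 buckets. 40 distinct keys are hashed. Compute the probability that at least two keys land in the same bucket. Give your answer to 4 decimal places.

It's easier to compute the probability that all 40 are distinct.
P(all distinct) = 400/400 · 399/400 · ··· · 361/400 ≈ 0.1330.
So the probability of at least one match is 1 − 0.1330 = 0.8670.

0.8670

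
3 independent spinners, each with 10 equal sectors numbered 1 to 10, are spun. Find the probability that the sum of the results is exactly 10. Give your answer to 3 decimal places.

0.036

There are 10^3 = 1000 equally likely outcomes.
The number of ordered 3-tuples from {1,…,10} summing to 10 is 36.
P(sum = 10) = 36/1000 = 9/250 ≈ 0.036.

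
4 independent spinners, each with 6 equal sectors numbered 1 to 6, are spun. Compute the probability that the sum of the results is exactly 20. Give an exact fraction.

35/1296

There are 6^4 = 1296 equally likely outcomes.
The number of ordered 4-tuples from {1,…,6} summing to 20 is 35.
P(sum = 20) = 35/1296.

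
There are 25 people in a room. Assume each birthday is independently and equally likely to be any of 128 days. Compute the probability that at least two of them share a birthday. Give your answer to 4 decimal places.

0.9187

It's easier to compute the probability that all 25 are distinct.
P(all distinct) = 128/128 · 127/128 · ··· · 104/128 ≈ 0.0813.
So the probability of at least one match is 1 − 0.0813 = 0.9187.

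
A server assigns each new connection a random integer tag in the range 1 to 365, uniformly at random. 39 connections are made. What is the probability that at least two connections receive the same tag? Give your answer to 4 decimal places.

It's easier to compute the probability that all 39 are distinct.
P(all distinct) = 365/365 · 364/365 · ··· · 327/365 ≈ 0.1218.
So the probability of at least one match is 1 − 0.1218 = 0.8782.

0.8782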